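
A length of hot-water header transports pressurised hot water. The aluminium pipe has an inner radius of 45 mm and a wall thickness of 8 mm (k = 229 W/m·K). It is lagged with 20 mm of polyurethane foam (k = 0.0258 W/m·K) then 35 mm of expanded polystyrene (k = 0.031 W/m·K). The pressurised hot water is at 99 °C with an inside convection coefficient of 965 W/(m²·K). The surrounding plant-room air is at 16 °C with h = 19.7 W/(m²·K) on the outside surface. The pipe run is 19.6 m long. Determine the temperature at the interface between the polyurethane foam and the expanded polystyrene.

Cylindrical conduction, so R = ln(r₂/r₁)/(2πkL) per layer, in series:
R_inner film = 1/(h_i·2πr₁L) = 1/(965×2π×0.045×19.6) = 1.87×10^-4 K/W
R_aluminium pipe wall = ln(53/45)/(2π×229×19.6) = 5.802×10^-6 K/W
R_polyurethane foam = ln(73/53)/(2π×0.0258×19.6) = 0.1008 K/W
R_expanded polystyrene = ln(108/73)/(2π×0.031×19.6) = 0.1026 K/W
R_outer film = 1/(h_o·2πr_oL) = 1/(19.7×2π×0.108×19.6) = 0.003817 K/W
R_total = 0.2074 K/W
Q = ΔT/R_total = 83/0.2074
Q = 400 W
T_interface = T_inner − Q·ΣR(inner→interface) = 99 − 400×0.101

T ≈ 58.6 °C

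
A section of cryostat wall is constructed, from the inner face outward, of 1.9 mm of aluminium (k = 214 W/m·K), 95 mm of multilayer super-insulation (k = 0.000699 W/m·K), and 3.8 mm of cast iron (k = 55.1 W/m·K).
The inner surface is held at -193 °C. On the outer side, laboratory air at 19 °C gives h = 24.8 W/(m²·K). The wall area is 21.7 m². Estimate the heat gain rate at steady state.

Thermal resistances in series:
R_aluminium = L/(kA) = 0.0019/(214×21.7) = 4.091×10^-7 K/W
R_multilayer super-insulation = L/(kA) = 0.095/(0.000699×21.7) = 6.263 K/W
R_cast iron = L/(kA) = 0.0038/(55.1×21.7) = 3.178×10^-6 K/W
R_outer film = 1/(h_o·A) = 1/(24.8×21.7) = 0.001858 K/W
R_total = 6.265 K/W
Q = ΔT / R_total = 212 / 6.265

Q ≈ 33.8 W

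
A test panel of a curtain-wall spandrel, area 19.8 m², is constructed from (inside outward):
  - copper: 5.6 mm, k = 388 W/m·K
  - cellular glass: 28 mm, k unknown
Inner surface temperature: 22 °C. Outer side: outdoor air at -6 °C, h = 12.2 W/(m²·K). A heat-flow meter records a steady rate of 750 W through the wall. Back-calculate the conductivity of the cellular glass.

Thermal resistances in series:
R_copper = L/(kA) = 0.0056/(388×19.8) = 7.289×10^-7 K/W
R_outer film = 1/(h_o·A) = 1/(12.2×19.8) = 0.00414 K/W
Sum of known resistances R_other = 0.00414 K/W
Total R = ΔT/Q = 28/750 = 0.03733 K/W
R_cellular glass = R_total − R_other = 0.03319 K/W
k = L/(R·A) = 0.028/(0.03319×19.8)

k ≈ 0.0426 W/(m·K)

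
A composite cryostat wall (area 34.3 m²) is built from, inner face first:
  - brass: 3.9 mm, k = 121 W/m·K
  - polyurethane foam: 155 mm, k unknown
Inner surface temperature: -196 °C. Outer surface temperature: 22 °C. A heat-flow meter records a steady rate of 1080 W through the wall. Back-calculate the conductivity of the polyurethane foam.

k ≈ 0.0224 W/(m·K)

Treating each layer as a thermal resistance in series:
R_brass = L/(kA) = 0.0039/(121×34.3) = 9.397×10^-7 K/W
Sum of known resistances R_other = 9.397×10^-7 K/W
Total R = ΔT/Q = 218/1080 = 0.2019 K/W
R_polyurethane foam = R_total − R_other = 0.2019 K/W
k = L/(R·A) = 0.155/(0.2019×34.3)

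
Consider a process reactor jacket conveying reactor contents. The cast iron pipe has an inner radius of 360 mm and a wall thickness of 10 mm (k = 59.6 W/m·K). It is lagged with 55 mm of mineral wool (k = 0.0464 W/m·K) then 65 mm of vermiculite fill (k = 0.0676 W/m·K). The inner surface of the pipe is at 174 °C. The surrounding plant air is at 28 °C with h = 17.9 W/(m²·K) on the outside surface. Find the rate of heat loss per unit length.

q′ ≈ 176 W/m

Radial resistances (cylindrical: R_cond = ln(r_o/r_i)/(2πkL), R_conv = 1/(h·2πrL)):
R_cast iron pipe wall = ln(370/360)/(2π×59.6×1) = 7.317×10^-5 K/W
R_mineral wool = ln(425/370)/(2π×0.0464×1) = 0.4754 K/W
R_vermiculite fill = ln(490/425)/(2π×0.0676×1) = 0.3351 K/W
R_outer film = 1/(h_o·2πr_oL) = 1/(17.9×2π×0.49×1) = 0.01815 K/W
R_total = 0.8286 K/W
Q = ΔT/R_total = 146/0.8286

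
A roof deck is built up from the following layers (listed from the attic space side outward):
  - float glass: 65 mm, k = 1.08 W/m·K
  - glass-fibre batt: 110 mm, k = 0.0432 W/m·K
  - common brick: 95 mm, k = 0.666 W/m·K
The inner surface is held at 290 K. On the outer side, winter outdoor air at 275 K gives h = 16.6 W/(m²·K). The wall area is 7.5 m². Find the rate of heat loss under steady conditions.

Q ≈ 40 W

Thermal resistances in series:
R_float glass = L/(kA) = 0.065/(1.08×7.5) = 0.008025 K/W
R_glass-fibre batt = L/(kA) = 0.11/(0.0432×7.5) = 0.3395 K/W
R_common brick = L/(kA) = 0.095/(0.666×7.5) = 0.01902 K/W
R_outer film = 1/(h_o·A) = 1/(16.6×7.5) = 0.008032 K/W
R_total = 0.3746 K/W
Q = ΔT / R_total = 15 / 0.3746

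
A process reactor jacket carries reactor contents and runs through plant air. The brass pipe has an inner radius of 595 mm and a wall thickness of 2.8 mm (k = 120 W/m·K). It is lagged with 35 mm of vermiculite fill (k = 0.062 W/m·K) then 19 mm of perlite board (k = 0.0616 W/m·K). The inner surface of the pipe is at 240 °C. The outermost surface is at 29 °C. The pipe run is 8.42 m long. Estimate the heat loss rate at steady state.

Radial resistances (cylindrical: R_cond = ln(r_o/r_i)/(2πkL), R_conv = 1/(h·2πrL)):
R_brass pipe wall = ln(597.8/595)/(2π×120×8.42) = 7.395×10^-7 K/W
R_vermiculite fill = ln(632.8/597.8)/(2π×0.062×8.42) = 0.01735 K/W
R_perlite board = ln(651.8/632.8)/(2π×0.0616×8.42) = 0.009078 K/W
R_total = 0.02643 K/W
Q = ΔT/R_total = 211/0.02643

Q ≈ 7980 W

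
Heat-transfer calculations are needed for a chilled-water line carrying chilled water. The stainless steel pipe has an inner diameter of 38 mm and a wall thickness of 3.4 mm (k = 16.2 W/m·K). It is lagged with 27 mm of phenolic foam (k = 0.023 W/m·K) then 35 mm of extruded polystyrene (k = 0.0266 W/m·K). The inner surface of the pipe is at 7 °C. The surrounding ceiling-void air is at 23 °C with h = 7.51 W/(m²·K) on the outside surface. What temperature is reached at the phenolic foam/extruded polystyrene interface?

Per-layer cylindrical resistances, series-summed:
R_stainless steel pipe wall = ln(22.4/19)/(2π×16.2×1) = 0.001617 K/W
R_phenolic foam = ln(49.4/22.4)/(2π×0.023×1) = 5.473 K/W
R_extruded polystyrene = ln(84.4/49.4)/(2π×0.0266×1) = 3.205 K/W
R_outer film = 1/(h_o·2πr_oL) = 1/(7.51×2π×0.0844×1) = 0.2511 K/W
R_total = 8.93 K/W
Q = ΔT/R_total = 16/8.93
Q = 1.79 W/m
T_interface = T_inner + Q·ΣR(inner→interface) = 7 + 1.79×5.474

T ≈ 16.8 °C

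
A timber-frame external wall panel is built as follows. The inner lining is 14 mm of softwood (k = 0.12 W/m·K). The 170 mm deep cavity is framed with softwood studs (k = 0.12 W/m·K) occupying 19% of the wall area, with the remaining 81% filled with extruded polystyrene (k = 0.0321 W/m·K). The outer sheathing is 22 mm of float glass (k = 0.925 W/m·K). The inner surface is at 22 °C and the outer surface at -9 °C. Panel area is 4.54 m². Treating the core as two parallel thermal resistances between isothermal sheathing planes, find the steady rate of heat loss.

Q ≈ 38.8 W

Sheathing layers in series; stud and cavity paths in parallel between them.
R_inner = 0.014/(0.12×4.54) = 0.0257 K/W
R_stud  = 0.17/(0.12×0.19×4.54) = 1.642 K/W
R_cav   = 0.17/(0.0321×0.81×4.54) = 1.44 K/W
1/R_core = 1/R_stud + 1/R_cav → R_core = 0.7673 K/W
R_outer = 0.022/(0.925×4.54) = 0.005239 K/W
R_total = 0.7982 K/W
Q = ΔT/R_total = 31/0.7982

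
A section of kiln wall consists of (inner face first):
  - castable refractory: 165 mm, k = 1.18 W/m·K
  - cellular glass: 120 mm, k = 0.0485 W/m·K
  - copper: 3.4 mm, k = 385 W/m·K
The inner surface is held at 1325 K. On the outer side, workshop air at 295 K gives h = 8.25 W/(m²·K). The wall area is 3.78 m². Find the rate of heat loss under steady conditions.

Model the wall as resistances in series:
R_castable refractory = L/(kA) = 0.165/(1.18×3.78) = 0.03699 K/W
R_cellular glass = L/(kA) = 0.12/(0.0485×3.78) = 0.6546 K/W
R_copper = L/(kA) = 0.0034/(385×3.78) = 2.336×10^-6 K/W
R_outer film = 1/(h_o·A) = 1/(8.25×3.78) = 0.03207 K/W
R_total = 0.7236 K/W
Q = ΔT / R_total = 1030 / 0.7236

Q ≈ 1420 W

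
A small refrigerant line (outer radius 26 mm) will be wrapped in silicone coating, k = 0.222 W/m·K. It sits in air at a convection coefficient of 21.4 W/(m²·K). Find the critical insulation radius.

For a cylinder r_cr = k/h = 0.222/21.4
r_cr = 10.4 mm; since the bare radius (26 mm) is above r_cr, any added insulation will reduce heat loss.

r_cr ≈ 10.4 mm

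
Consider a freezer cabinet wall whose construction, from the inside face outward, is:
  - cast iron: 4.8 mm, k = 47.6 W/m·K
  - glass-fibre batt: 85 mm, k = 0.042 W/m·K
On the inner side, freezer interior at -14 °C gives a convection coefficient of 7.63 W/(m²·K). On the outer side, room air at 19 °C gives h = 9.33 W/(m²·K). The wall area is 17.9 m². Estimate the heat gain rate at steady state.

Series thermal resistances:
R_inner film = 1/(h_i·A) = 1/(7.63×17.9) = 0.007322 K/W
R_cast iron = L/(kA) = 0.0048/(47.6×17.9) = 5.634×10^-6 K/W
R_glass-fibre batt = L/(kA) = 0.085/(0.042×17.9) = 0.1131 K/W
R_outer film = 1/(h_o·A) = 1/(9.33×17.9) = 0.005988 K/W
R_total = 0.1264 K/W
Q = ΔT / R_total = 33 / 0.1264

Q ≈ 261 W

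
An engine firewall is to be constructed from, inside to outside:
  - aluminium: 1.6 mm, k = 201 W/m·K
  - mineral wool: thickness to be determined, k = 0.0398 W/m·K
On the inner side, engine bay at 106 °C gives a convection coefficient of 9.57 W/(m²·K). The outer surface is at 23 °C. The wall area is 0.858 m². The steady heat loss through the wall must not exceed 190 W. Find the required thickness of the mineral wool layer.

Series thermal resistances:
R_inner film = 1/(h_i·A) = 1/(9.57×0.858) = 0.1218 K/W
R_aluminium = L/(kA) = 0.0016/(201×0.858) = 9.278×10^-6 K/W
Sum of the known resistances R_other = 0.1218 K/W
Required total resistance R_tot = ΔT/Q_allow = 83/190 = 0.4368 K/W
R_mineral wool = R_tot − R_other = 0.315 K/W
L = R·k·A = 0.315×0.0398×0.858

L ≈ 10.8 mm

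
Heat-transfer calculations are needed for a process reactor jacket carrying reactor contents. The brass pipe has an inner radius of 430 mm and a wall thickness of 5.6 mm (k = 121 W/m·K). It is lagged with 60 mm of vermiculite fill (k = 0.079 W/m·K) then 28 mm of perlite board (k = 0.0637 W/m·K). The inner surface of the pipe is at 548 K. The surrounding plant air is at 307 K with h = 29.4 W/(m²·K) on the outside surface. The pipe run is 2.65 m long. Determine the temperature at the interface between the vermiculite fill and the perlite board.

Radial resistances (cylindrical: R_cond = ln(r_o/r_i)/(2πkL), R_conv = 1/(h·2πrL)):
R_brass pipe wall = ln(435.6/430)/(2π×121×2.65) = 6.422×10^-6 K/W
R_vermiculite fill = ln(495.6/435.6)/(2π×0.079×2.65) = 0.0981 K/W
R_perlite board = ln(523.6/495.6)/(2π×0.0637×2.65) = 0.05182 K/W
R_outer film = 1/(h_o·2πr_oL) = 1/(29.4×2π×0.5236×2.65) = 0.003901 K/W
R_total = 0.1538 K/W
Q = ΔT/R_total = 241/0.1538
Q = 1570 W
T_interface = T_inner − Q·ΣR(inner→interface) = 548 − 1570×0.09811

T ≈ 394 K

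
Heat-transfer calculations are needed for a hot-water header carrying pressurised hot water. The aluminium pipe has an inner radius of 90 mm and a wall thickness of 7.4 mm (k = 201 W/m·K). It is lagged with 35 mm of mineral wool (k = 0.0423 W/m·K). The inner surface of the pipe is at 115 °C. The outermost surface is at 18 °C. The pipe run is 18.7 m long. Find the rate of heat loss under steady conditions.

Cylindrical conduction, so R = ln(r₂/r₁)/(2πkL) per layer, in series:
R_aluminium pipe wall = ln(97.4/90)/(2π×201×18.7) = 3.346×10^-6 K/W
R_mineral wool = ln(132.4/97.4)/(2π×0.0423×18.7) = 0.06177 K/W
R_total = 0.06177 K/W
Q = ΔT/R_total = 97/0.06177

Q ≈ 1570 W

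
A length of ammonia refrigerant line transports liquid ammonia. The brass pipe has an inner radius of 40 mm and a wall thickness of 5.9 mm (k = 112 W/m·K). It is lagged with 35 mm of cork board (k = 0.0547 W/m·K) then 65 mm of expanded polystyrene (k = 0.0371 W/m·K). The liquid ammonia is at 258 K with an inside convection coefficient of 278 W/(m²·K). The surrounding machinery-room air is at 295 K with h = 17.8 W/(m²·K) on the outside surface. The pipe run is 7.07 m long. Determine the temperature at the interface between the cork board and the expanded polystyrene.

T ≈ 272 K

Per-layer cylindrical resistances, series-summed:
R_inner film = 1/(h_i·2πr₁L) = 1/(278×2π×0.04×7.07) = 0.002024 K/W
R_brass pipe wall = ln(45.9/40)/(2π×112×7.07) = 2.765×10^-5 K/W
R_cork board = ln(80.9/45.9)/(2π×0.0547×7.07) = 0.2332 K/W
R_expanded polystyrene = ln(145.9/80.9)/(2π×0.0371×7.07) = 0.3578 K/W
R_outer film = 1/(h_o·2πr_oL) = 1/(17.8×2π×0.1459×7.07) = 0.008668 K/W
R_total = 0.6018 K/W
Q = ΔT/R_total = 37/0.6018
Q = 61.5 W
T_interface = T_inner + Q·ΣR(inner→interface) = 258 + 61.5×0.2353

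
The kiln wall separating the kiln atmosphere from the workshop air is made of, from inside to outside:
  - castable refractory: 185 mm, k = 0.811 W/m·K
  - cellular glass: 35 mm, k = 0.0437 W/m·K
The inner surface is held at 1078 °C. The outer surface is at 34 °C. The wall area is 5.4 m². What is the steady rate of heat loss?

Q ≈ 5480 W

Thermal resistances in series:
R_castable refractory = L/(kA) = 0.185/(0.811×5.4) = 0.04224 K/W
R_cellular glass = L/(kA) = 0.035/(0.0437×5.4) = 0.1483 K/W
R_total = 0.1906 K/W
Q = ΔT / R_total = 1044 / 0.1906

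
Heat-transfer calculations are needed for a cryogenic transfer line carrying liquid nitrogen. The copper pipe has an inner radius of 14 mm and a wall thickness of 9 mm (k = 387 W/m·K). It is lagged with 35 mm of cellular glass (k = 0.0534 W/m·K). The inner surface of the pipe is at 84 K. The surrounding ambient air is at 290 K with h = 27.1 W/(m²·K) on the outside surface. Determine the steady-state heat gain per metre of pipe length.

Treating each annulus and film as a series resistance:
R_copper pipe wall = ln(23/14)/(2π×387×1) = 2.042×10^-4 K/W
R_cellular glass = ln(58/23)/(2π×0.0534×1) = 2.757 K/W
R_outer film = 1/(h_o·2πr_oL) = 1/(27.1×2π×0.058×1) = 0.1013 K/W
R_total = 2.858 K/W
Q = ΔT/R_total = 206/2.858

q′ ≈ 72.1 W/m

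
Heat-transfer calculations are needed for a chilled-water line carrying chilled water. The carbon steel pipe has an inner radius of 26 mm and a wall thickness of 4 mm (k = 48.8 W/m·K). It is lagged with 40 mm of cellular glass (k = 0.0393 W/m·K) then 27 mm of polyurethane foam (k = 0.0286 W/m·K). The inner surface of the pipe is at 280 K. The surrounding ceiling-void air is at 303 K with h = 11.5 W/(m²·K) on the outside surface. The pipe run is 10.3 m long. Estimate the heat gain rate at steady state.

Q ≈ 44 W

Radial resistances (cylindrical: R_cond = ln(r_o/r_i)/(2πkL), R_conv = 1/(h·2πrL)):
R_carbon steel pipe wall = ln(30/26)/(2π×48.8×10.3) = 4.531×10^-5 K/W
R_cellular glass = ln(70/30)/(2π×0.0393×10.3) = 0.3331 K/W
R_polyurethane foam = ln(97/70)/(2π×0.0286×10.3) = 0.1762 K/W
R_outer film = 1/(h_o·2πr_oL) = 1/(11.5×2π×0.097×10.3) = 0.01385 K/W
R_total = 0.5233 K/W
Q = ΔT/R_total = 23/0.5233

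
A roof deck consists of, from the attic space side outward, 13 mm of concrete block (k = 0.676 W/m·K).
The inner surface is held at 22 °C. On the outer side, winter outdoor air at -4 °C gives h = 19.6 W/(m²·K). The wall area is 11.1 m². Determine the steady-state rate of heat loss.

Q ≈ 4110 W

Thermal resistances in series:
R_concrete block = L/(kA) = 0.013/(0.676×11.1) = 0.001733 K/W
R_outer film = 1/(h_o·A) = 1/(19.6×11.1) = 0.004596 K/W
R_total = 0.006329 K/W
Q = ΔT / R_total = 26 / 0.006329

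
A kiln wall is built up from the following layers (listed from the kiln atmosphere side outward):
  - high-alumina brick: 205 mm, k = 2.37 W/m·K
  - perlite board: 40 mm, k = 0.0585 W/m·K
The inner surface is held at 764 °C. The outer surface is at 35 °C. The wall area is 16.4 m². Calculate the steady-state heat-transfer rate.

Q ≈ 15500 W

Model the wall as resistances in series:
R_high-alumina brick = L/(kA) = 0.205/(2.37×16.4) = 0.005274 K/W
R_perlite board = L/(kA) = 0.04/(0.0585×16.4) = 0.04169 K/W
R_total = 0.04697 K/W
Q = ΔT / R_total = 729 / 0.04697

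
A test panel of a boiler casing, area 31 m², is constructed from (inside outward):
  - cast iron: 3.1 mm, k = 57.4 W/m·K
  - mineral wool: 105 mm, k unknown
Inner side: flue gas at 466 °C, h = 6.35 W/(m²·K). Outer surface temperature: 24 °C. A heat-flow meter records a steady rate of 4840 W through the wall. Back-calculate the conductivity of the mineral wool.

Series thermal resistances:
R_inner film = 1/(h_i·A) = 1/(6.35×31) = 0.00508 K/W
R_cast iron = L/(kA) = 0.0031/(57.4×31) = 1.742×10^-6 K/W
Sum of known resistances R_other = 0.005082 K/W
Total R = ΔT/Q = 442/4840 = 0.09132 K/W
R_mineral wool = R_total − R_other = 0.08624 K/W
k = L/(R·A) = 0.105/(0.08624×31)

k ≈ 0.0393 W/(m·K)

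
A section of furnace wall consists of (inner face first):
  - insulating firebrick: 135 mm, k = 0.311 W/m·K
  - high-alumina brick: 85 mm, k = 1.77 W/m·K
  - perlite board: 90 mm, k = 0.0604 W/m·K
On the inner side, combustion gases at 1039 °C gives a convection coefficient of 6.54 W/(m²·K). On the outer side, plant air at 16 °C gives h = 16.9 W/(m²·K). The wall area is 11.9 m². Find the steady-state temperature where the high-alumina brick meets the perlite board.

T ≈ 742 °C

Model the wall as resistances in series:
R_inner film = 1/(h_i·A) = 1/(6.54×11.9) = 0.01285 K/W
R_insulating firebrick = L/(kA) = 0.135/(0.311×11.9) = 0.03648 K/W
R_high-alumina brick = L/(kA) = 0.085/(1.77×11.9) = 0.004036 K/W
R_perlite board = L/(kA) = 0.09/(0.0604×11.9) = 0.1252 K/W
R_outer film = 1/(h_o·A) = 1/(16.9×11.9) = 0.004972 K/W
R_total = 0.1836 K/W;  Q = ΔT/R_total = 1023/0.1836 = 5573 W
T_interface = T_inner − Q·ΣR(inner→interface) = 1039 − 5570×0.05336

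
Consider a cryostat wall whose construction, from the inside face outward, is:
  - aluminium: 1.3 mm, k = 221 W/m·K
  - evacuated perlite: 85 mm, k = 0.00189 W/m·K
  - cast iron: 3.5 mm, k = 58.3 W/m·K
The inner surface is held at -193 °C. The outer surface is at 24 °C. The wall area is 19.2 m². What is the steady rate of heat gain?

Thermal resistances in series:
R_aluminium = L/(kA) = 0.0013/(221×19.2) = 3.064×10^-7 K/W
R_evacuated perlite = L/(kA) = 0.085/(0.00189×19.2) = 2.342 K/W
R_cast iron = L/(kA) = 0.0035/(58.3×19.2) = 3.127×10^-6 K/W
R_total = 2.342 K/W
Q = ΔT / R_total = 217 / 2.342

Q ≈ 92.6 W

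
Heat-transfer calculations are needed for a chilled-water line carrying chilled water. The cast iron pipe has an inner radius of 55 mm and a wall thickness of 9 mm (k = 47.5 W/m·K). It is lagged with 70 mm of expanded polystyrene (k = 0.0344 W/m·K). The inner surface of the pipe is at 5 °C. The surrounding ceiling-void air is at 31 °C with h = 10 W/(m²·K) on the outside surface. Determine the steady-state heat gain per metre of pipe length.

For a radial system each layer contributes R = ln(r_out/r_in)/(2πkL); films add R = 1/(hA).
R_cast iron pipe wall = ln(64/55)/(2π×47.5×1) = 5.078×10^-4 K/W
R_expanded polystyrene = ln(134/64)/(2π×0.0344×1) = 3.419 K/W
R_outer film = 1/(h_o·2πr_oL) = 1/(10×2π×0.134×1) = 0.1188 K/W
R_total = 3.538 K/W
Q = ΔT/R_total = 26/3.538

q′ ≈ 7.35 W/m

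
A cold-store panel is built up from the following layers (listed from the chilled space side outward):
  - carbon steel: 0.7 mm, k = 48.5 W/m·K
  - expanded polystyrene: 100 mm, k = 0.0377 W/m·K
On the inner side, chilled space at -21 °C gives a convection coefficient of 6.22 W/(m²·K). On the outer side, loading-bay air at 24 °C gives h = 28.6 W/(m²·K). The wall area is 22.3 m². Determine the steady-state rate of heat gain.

Q ≈ 352 W

Using the resistance-network approach (series):
R_inner film = 1/(h_i·A) = 1/(6.22×22.3) = 0.007209 K/W
R_carbon steel = L/(kA) = 0.0007/(48.5×22.3) = 6.472×10^-7 K/W
R_expanded polystyrene = L/(kA) = 0.1/(0.0377×22.3) = 0.1189 K/W
R_outer film = 1/(h_o·A) = 1/(28.6×22.3) = 0.001568 K/W
R_total = 0.1277 K/W
Q = ΔT / R_total = 45 / 0.1277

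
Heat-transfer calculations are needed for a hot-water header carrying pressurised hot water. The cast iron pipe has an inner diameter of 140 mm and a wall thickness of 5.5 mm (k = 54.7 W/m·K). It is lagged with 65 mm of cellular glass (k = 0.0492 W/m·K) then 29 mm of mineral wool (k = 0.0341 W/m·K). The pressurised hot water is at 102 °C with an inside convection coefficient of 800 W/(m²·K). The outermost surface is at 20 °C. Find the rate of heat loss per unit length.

Radial resistances (cylindrical: R_cond = ln(r_o/r_i)/(2πkL), R_conv = 1/(h·2πrL)):
R_inner film = 1/(h_i·2πr₁L) = 1/(800×2π×0.07×1) = 0.002842 K/W
R_cast iron pipe wall = ln(75.5/70)/(2π×54.7×1) = 2.201×10^-4 K/W
R_cellular glass = ln(140.5/75.5)/(2π×0.0492×1) = 2.009 K/W
R_mineral wool = ln(169.5/140.5)/(2π×0.0341×1) = 0.8758 K/W
R_total = 2.888 K/W
Q = ΔT/R_total = 82/2.888

q′ ≈ 28.4 W/m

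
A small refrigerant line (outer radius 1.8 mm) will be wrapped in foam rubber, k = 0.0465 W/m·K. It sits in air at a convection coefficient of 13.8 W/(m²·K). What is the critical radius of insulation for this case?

For a cylinder r_cr = k/h = 0.0465/13.8
r_cr = 3.37 mm; since the bare radius (1.8 mm) is below r_cr, adding a thin layer of insulation will *increase* heat loss.

r_cr ≈ 3.37 mm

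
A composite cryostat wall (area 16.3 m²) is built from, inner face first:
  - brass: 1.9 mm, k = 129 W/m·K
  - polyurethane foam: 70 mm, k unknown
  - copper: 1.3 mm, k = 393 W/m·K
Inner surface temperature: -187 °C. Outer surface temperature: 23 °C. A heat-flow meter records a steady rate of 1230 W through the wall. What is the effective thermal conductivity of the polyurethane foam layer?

k ≈ 0.0252 W/(m·K)

Treating each layer as a thermal resistance in series:
R_brass = L/(kA) = 0.0019/(129×16.3) = 9.036×10^-7 K/W
R_copper = L/(kA) = 0.0013/(393×16.3) = 2.029×10^-7 K/W
Sum of known resistances R_other = 1.107×10^-6 K/W
Total R = ΔT/Q = 210/1230 = 0.1707 K/W
R_polyurethane foam = R_total − R_other = 0.1707 K/W
k = L/(R·A) = 0.07/(0.1707×16.3)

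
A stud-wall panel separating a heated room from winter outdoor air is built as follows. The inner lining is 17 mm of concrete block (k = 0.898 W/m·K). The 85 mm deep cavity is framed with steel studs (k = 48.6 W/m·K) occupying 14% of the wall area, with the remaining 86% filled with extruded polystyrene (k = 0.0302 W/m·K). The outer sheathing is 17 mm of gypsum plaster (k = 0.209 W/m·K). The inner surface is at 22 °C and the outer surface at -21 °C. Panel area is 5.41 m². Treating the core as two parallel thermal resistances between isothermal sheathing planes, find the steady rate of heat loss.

Q ≈ 2060 W

Sheathing layers in series; stud and cavity paths in parallel between them.
R_inner = 0.017/(0.898×5.41) = 0.003499 K/W
R_stud  = 0.085/(48.6×0.14×5.41) = 0.002309 K/W
R_cav   = 0.085/(0.0302×0.86×5.41) = 0.6049 K/W
1/R_core = 1/R_stud + 1/R_cav → R_core = 0.0023 K/W
R_outer = 0.017/(0.209×5.41) = 0.01504 K/W
R_total = 0.02083 K/W
Q = ΔT/R_total = 43/0.02083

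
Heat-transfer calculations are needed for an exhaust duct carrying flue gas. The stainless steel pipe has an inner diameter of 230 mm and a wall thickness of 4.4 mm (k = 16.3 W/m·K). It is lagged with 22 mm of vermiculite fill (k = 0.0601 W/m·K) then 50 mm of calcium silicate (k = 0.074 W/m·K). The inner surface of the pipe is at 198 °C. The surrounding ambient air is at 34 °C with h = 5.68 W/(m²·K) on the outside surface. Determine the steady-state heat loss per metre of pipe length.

q′ ≈ 132 W/m

Cylindrical conduction, so R = ln(r₂/r₁)/(2πkL) per layer, in series:
R_stainless steel pipe wall = ln(119.4/115)/(2π×16.3×1) = 3.666×10^-4 K/W
R_vermiculite fill = ln(141.4/119.4)/(2π×0.0601×1) = 0.4478 K/W
R_calcium silicate = ln(191.4/141.4)/(2π×0.074×1) = 0.6512 K/W
R_outer film = 1/(h_o·2πr_oL) = 1/(5.68×2π×0.1914×1) = 0.1464 K/W
R_total = 1.246 K/W
Q = ΔT/R_total = 164/1.246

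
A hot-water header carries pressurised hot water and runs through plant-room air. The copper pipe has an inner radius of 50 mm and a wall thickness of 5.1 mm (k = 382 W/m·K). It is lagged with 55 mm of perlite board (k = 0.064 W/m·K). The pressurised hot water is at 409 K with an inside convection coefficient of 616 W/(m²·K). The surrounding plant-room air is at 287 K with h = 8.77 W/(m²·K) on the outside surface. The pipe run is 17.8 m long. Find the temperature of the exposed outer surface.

T ≈ 298 K

Treating each annulus and film as a series resistance:
R_inner film = 1/(h_i·2πr₁L) = 1/(616×2π×0.05×17.8) = 2.903×10^-4 K/W
R_copper pipe wall = ln(55.1/50)/(2π×382×17.8) = 2.273×10^-6 K/W
R_perlite board = ln(110.1/55.1)/(2π×0.064×17.8) = 0.09671 K/W
R_outer film = 1/(h_o·2πr_oL) = 1/(8.77×2π×0.1101×17.8) = 0.00926 K/W
R_total = 0.1063 K/W
Q = ΔT/R_total = 122/0.1063
Q = 1150 W
T_interface = T_inner − Q·ΣR(inner→interface) = 409 − 1150×0.097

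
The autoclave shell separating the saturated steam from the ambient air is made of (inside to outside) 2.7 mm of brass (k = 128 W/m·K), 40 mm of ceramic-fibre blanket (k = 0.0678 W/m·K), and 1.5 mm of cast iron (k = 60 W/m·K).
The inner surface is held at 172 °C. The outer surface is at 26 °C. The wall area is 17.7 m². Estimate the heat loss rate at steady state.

Treating each layer as a thermal resistance in series:
R_brass = L/(kA) = 0.0027/(128×17.7) = 1.192×10^-6 K/W
R_ceramic-fibre blanket = L/(kA) = 0.04/(0.0678×17.7) = 0.03333 K/W
R_cast iron = L/(kA) = 0.0015/(60×17.7) = 1.412×10^-6 K/W
R_total = 0.03333 K/W
Q = ΔT / R_total = 146 / 0.03333

Q ≈ 4380 W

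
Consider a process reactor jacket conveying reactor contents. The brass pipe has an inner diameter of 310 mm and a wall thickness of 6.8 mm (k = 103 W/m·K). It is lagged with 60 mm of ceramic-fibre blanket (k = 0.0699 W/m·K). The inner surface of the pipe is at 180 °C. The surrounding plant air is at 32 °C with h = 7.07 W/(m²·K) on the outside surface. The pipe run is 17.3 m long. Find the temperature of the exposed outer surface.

Treating each annulus and film as a series resistance:
R_brass pipe wall = ln(161.8/155)/(2π×103×17.3) = 3.835×10^-6 K/W
R_ceramic-fibre blanket = ln(221.8/161.8)/(2π×0.0699×17.3) = 0.04151 K/W
R_outer film = 1/(h_o·2πr_oL) = 1/(7.07×2π×0.2218×17.3) = 0.005867 K/W
R_total = 0.04738 K/W
Q = ΔT/R_total = 148/0.04738
Q = 3120 W
T_interface = T_inner − Q·ΣR(inner→interface) = 180 − 3120×0.04152

T ≈ 50.3 °C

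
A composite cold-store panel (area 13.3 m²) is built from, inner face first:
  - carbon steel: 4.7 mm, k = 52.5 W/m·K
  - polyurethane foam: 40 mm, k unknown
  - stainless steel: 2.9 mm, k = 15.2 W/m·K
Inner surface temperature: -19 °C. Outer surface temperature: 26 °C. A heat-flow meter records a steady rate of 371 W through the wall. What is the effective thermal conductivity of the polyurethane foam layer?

k ≈ 0.0248 W/(m·K)

Series thermal resistances:
R_carbon steel = L/(kA) = 0.0047/(52.5×13.3) = 6.731×10^-6 K/W
R_stainless steel = L/(kA) = 0.0029/(15.2×13.3) = 1.435×10^-5 K/W
Sum of known resistances R_other = 2.108×10^-5 K/W
Total R = ΔT/Q = 45/371 = 0.1213 K/W
R_polyurethane foam = R_total − R_other = 0.1213 K/W
k = L/(R·A) = 0.04/(0.1213×13.3)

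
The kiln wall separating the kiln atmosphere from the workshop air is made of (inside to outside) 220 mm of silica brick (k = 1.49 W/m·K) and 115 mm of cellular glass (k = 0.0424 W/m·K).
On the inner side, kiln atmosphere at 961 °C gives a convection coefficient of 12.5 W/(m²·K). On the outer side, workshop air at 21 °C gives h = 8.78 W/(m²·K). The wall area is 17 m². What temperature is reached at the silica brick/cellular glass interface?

Treating each layer as a thermal resistance in series:
R_inner film = 1/(h_i·A) = 1/(12.5×17) = 0.004706 K/W
R_silica brick = L/(kA) = 0.22/(1.49×17) = 0.008685 K/W
R_cellular glass = L/(kA) = 0.115/(0.0424×17) = 0.1595 K/W
R_outer film = 1/(h_o·A) = 1/(8.78×17) = 0.0067 K/W
R_total = 0.1796 K/W;  Q = ΔT/R_total = 940/0.1796 = 5233 W
T_interface = T_inner − Q·ΣR(inner→interface) = 961 − 5230×0.01339

T ≈ 891 °C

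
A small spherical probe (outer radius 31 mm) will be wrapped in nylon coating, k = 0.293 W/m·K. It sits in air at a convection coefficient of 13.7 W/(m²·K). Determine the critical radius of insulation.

For a sphere r_cr = 2k/h = 2×0.293/13.7
r_cr = 42.8 mm; since the bare radius (31 mm) is below r_cr, adding a thin layer of insulation will *increase* heat loss.

r_cr ≈ 42.8 mm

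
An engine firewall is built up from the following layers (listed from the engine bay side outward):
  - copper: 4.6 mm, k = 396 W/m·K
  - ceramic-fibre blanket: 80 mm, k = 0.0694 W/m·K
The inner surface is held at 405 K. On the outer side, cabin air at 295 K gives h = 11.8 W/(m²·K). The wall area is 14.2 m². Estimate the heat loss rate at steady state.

Using the resistance-network approach (series):
R_copper = L/(kA) = 0.0046/(396×14.2) = 8.18×10^-7 K/W
R_ceramic-fibre blanket = L/(kA) = 0.08/(0.0694×14.2) = 0.08118 K/W
R_outer film = 1/(h_o·A) = 1/(11.8×14.2) = 0.005968 K/W
R_total = 0.08715 K/W
Q = ΔT / R_total = 110 / 0.08715

Q ≈ 1260 W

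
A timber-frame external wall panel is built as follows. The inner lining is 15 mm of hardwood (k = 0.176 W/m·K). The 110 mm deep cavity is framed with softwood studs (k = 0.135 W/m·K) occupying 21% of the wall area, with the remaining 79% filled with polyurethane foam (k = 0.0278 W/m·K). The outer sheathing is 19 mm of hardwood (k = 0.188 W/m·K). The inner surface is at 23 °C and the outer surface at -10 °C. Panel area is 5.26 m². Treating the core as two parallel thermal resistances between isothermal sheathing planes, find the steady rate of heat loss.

Sheathing layers in series; stud and cavity paths in parallel between them.
R_inner = 0.015/(0.176×5.26) = 0.0162 K/W
R_stud  = 0.11/(0.135×0.21×5.26) = 0.7377 K/W
R_cav   = 0.11/(0.0278×0.79×5.26) = 0.9522 K/W
1/R_core = 1/R_stud + 1/R_cav → R_core = 0.4157 K/W
R_outer = 0.019/(0.188×5.26) = 0.01921 K/W
R_total = 0.4511 K/W
Q = ΔT/R_total = 33/0.4511

Q ≈ 73.2 W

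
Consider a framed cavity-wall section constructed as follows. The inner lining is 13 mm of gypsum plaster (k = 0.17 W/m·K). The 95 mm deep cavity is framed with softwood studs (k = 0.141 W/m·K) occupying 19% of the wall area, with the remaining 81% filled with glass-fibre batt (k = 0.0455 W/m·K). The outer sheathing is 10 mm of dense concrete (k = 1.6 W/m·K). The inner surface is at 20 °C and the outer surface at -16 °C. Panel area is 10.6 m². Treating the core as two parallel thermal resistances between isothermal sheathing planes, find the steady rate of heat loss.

Sheathing layers in series; stud and cavity paths in parallel between them.
R_inner = 0.013/(0.17×10.6) = 0.007214 K/W
R_stud  = 0.095/(0.141×0.19×10.6) = 0.3345 K/W
R_cav   = 0.095/(0.0455×0.81×10.6) = 0.2432 K/W
1/R_core = 1/R_stud + 1/R_cav → R_core = 0.1408 K/W
R_outer = 0.01/(1.6×10.6) = 5.896×10^-4 K/W
R_total = 0.1486 K/W
Q = ΔT/R_total = 36/0.1486

Q ≈ 242 W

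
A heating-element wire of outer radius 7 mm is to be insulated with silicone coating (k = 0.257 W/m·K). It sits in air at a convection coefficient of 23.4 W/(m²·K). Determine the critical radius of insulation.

For a cylinder r_cr = k/h = 0.257/23.4
r_cr = 11 mm; since the bare radius (7 mm) is below r_cr, adding a thin layer of insulation will *increase* heat loss.

r_cr ≈ 11 mm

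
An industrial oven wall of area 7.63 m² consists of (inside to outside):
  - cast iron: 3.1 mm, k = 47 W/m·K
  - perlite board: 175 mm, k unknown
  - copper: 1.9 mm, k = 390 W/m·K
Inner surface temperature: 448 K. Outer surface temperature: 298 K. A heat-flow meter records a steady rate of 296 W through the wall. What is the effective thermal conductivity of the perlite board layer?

k ≈ 0.0453 W/(m·K)

Series thermal resistances:
R_cast iron = L/(kA) = 0.0031/(47×7.63) = 8.644×10^-6 K/W
R_copper = L/(kA) = 0.0019/(390×7.63) = 6.385×10^-7 K/W
Sum of known resistances R_other = 9.283×10^-6 K/W
Total R = ΔT/Q = 150/296 = 0.5068 K/W
R_perlite board = R_total − R_other = 0.5067 K/W
k = L/(R·A) = 0.175/(0.5067×7.63)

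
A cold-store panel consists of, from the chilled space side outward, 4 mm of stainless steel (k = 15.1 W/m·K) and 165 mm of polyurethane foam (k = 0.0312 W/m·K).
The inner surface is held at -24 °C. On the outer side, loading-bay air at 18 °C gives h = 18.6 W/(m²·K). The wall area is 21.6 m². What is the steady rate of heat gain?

Q ≈ 170 W

Model the wall as resistances in series:
R_stainless steel = L/(kA) = 0.004/(15.1×21.6) = 1.226×10^-5 K/W
R_polyurethane foam = L/(kA) = 0.165/(0.0312×21.6) = 0.2448 K/W
R_outer film = 1/(h_o·A) = 1/(18.6×21.6) = 0.002489 K/W
R_total = 0.2473 K/W
Q = ΔT / R_total = 42 / 0.2473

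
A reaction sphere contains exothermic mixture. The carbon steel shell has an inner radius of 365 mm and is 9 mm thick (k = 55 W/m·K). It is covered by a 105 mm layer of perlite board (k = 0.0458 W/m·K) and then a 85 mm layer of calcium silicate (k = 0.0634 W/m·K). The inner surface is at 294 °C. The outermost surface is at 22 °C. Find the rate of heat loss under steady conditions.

Q ≈ 192 W

Each spherical layer contributes R = (1/r_i − 1/r_o)/(4πk):
R_carbon steel shell = (1/0.365 − 1/0.374)/(4π×55) = 9.539×10^-5 K/W
R_perlite board = (1/0.374 − 1/0.479)/(4π×0.0458) = 1.018 K/W
R_calcium silicate = (1/0.479 − 1/0.564)/(4π×0.0634) = 0.3949 K/W
R_total = 1.413 K/W
Q = ΔT/R_total = 272/1.413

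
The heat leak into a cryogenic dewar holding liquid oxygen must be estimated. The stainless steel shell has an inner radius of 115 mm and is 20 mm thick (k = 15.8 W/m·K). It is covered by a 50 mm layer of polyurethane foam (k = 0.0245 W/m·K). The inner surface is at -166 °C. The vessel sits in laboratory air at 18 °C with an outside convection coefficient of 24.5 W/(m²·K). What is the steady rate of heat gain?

For a spherical shell R = (1/r₁ − 1/r₂)/(4πk); film R = 1/(h·4πr²). In series:
R_stainless steel shell = (1/0.115 − 1/0.135)/(4π×15.8) = 0.006488 K/W
R_polyurethane foam = (1/0.135 − 1/0.185)/(4π×0.0245) = 6.503 K/W
R_outer film = 1/(h·4πr_o²) = 1/(24.5×4π×0.185²) = 0.0949 K/W
R_total = 6.604 K/W
Q = ΔT/R_total = 184/6.604

Q ≈ 27.9 W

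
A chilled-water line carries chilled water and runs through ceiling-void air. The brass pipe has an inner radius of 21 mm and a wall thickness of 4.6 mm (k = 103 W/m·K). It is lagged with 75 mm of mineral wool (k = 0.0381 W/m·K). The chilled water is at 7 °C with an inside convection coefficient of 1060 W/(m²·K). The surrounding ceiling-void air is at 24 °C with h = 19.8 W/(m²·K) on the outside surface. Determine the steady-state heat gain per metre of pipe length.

q′ ≈ 2.93 W/m

Cylindrical conduction, so R = ln(r₂/r₁)/(2πkL) per layer, in series:
R_inner film = 1/(h_i·2πr₁L) = 1/(1060×2π×0.021×1) = 0.00715 K/W
R_brass pipe wall = ln(25.6/21)/(2π×103×1) = 3.061×10^-4 K/W
R_mineral wool = ln(100.6/25.6)/(2π×0.0381×1) = 5.717 K/W
R_outer film = 1/(h_o·2πr_oL) = 1/(19.8×2π×0.1006×1) = 0.0799 K/W
R_total = 5.804 K/W
Q = ΔT/R_total = 17/5.804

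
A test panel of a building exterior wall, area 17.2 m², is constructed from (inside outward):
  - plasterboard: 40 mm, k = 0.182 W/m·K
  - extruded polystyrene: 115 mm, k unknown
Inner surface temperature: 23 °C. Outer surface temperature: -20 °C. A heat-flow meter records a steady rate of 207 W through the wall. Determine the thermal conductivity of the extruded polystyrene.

Using the resistance-network approach (series):
R_plasterboard = L/(kA) = 0.04/(0.182×17.2) = 0.01278 K/W
Sum of known resistances R_other = 0.01278 K/W
Total R = ΔT/Q = 43/207 = 0.2077 K/W
R_extruded polystyrene = R_total − R_other = 0.195 K/W
k = L/(R·A) = 0.115/(0.195×17.2)

k ≈ 0.0343 W/(m·K)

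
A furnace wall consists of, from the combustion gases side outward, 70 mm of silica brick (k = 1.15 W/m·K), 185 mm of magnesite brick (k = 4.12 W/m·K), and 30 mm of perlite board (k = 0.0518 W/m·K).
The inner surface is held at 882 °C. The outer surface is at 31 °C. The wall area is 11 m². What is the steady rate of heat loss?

Q ≈ 13700 W

Series thermal resistances:
R_silica brick = L/(kA) = 0.07/(1.15×11) = 0.005534 K/W
R_magnesite brick = L/(kA) = 0.185/(4.12×11) = 0.004082 K/W
R_perlite board = L/(kA) = 0.03/(0.0518×11) = 0.05265 K/W
R_total = 0.06227 K/W
Q = ΔT / R_total = 851 / 0.06227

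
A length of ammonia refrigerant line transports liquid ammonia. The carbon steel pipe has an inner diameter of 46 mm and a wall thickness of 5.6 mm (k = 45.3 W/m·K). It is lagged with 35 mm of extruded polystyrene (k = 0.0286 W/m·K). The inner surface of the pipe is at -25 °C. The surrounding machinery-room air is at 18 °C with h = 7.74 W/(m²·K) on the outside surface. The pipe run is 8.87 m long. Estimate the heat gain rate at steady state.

Q ≈ 79.9 W

Per-layer cylindrical resistances, series-summed:
R_carbon steel pipe wall = ln(28.6/23)/(2π×45.3×8.87) = 8.631×10^-5 K/W
R_extruded polystyrene = ln(63.6/28.6)/(2π×0.0286×8.87) = 0.5014 K/W
R_outer film = 1/(h_o·2πr_oL) = 1/(7.74×2π×0.0636×8.87) = 0.03645 K/W
R_total = 0.5379 K/W
Q = ΔT/R_total = 43/0.5379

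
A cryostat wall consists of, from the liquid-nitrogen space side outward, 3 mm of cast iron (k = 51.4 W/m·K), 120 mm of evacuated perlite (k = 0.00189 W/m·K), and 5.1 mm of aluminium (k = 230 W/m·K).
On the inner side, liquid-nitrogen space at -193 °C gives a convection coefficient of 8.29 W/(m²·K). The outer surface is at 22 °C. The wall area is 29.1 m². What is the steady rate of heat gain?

Thermal resistances in series:
R_inner film = 1/(h_i·A) = 1/(8.29×29.1) = 0.004145 K/W
R_cast iron = L/(kA) = 0.003/(51.4×29.1) = 2.006×10^-6 K/W
R_evacuated perlite = L/(kA) = 0.12/(0.00189×29.1) = 2.182 K/W
R_aluminium = L/(kA) = 0.0051/(230×29.1) = 7.62×10^-7 K/W
R_total = 2.186 K/W
Q = ΔT / R_total = 215 / 2.186

Q ≈ 98.4 W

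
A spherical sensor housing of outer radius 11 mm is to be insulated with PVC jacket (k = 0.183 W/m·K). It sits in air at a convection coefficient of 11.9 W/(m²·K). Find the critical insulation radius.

r_cr ≈ 30.8 mm

For a sphere r_cr = 2k/h = 2×0.183/11.9
r_cr = 30.8 mm; since the bare radius (11 mm) is below r_cr, adding a thin layer of insulation will *increase* heat loss.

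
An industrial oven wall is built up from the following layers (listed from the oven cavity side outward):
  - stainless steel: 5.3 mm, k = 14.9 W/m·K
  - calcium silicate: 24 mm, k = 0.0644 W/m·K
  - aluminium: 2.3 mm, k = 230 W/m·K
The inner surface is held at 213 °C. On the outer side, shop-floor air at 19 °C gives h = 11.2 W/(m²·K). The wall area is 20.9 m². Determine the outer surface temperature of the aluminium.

Thermal resistances in series:
R_stainless steel = L/(kA) = 0.0053/(14.9×20.9) = 1.702×10^-5 K/W
R_calcium silicate = L/(kA) = 0.024/(0.0644×20.9) = 0.01783 K/W
R_aluminium = L/(kA) = 0.0023/(230×20.9) = 4.785×10^-7 K/W
R_outer film = 1/(h_o·A) = 1/(11.2×20.9) = 0.004272 K/W
R_total = 0.02212 K/W;  Q = ΔT/R_total = 194/0.02212 = 8770 W
T_interface = T_inner − Q·ΣR(inner→interface) = 213 − 8770×0.01785

T ≈ 56.5 °C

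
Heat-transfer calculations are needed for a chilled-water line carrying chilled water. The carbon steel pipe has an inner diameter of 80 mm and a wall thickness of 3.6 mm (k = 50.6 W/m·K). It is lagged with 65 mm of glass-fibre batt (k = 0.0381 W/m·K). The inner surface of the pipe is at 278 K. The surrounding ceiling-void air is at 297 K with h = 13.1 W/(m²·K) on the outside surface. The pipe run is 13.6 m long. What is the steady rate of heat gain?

Q ≈ 65.8 W

For a radial system each layer contributes R = ln(r_out/r_in)/(2πkL); films add R = 1/(hA).
R_carbon steel pipe wall = ln(43.6/40)/(2π×50.6×13.6) = 1.993×10^-5 K/W
R_glass-fibre batt = ln(108.6/43.6)/(2π×0.0381×13.6) = 0.2803 K/W
R_outer film = 1/(h_o·2πr_oL) = 1/(13.1×2π×0.1086×13.6) = 0.008226 K/W
R_total = 0.2886 K/W
Q = ΔT/R_total = 19/0.2886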